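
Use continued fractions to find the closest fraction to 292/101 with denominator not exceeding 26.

Expand x = 292/101 as a continued fraction with the Euclidean algorithm:
  292 = 2*101 + 90, so a_0 = 2.
  101 = 1*90 + 11, so a_1 = 1.
  90 = 8*11 + 2, so a_2 = 8.
  11 = 5*2 + 1, so a_3 = 5.
  2 = 2*1 + 0, so a_4 = 2.
so x = [2; 1, 8, 5, 2].
Convergents (p_i = a_i*p_{i-1} + p_{i-2}, q_i = a_i*q_{i-1} + q_{i-2} with p_{-2}=0, p_{-1}=1, q_{-2}=1, q_{-1}=0), until the denominator exceeds 26:
  i=0: a_0=2, p_0 = 2*1 + 0 = 2, q_0 = 2*0 + 1 = 1.
  i=1: a_1=1, p_1 = 1*2 + 1 = 3, q_1 = 1*1 + 0 = 1.
  i=2: a_2=8, p_2 = 8*3 + 2 = 26, q_2 = 8*1 + 1 = 9.
  i=3: a_3=5, p_3 = 5*26 + 3 = 133, q_3 = 5*9 + 1 = 46.
q_3 = 46 > 26, so the last convergent with denominator <= 26 is p_2/q_2 = 26/9.
The closest fraction with denominator <= 26 is either p_2/q_2 or the intermediate fraction (k*p_2 + p_1)/(k*q_2 + q_1) with the largest k >= 1 whose denominator stays <= 26; these approach x as k grows, and every other convergent or intermediate fraction in range is farther away.
Largest k: floor((26 - q_1)/q_2) = floor((26 - 1)/9) = 2.
That gives (2*26 + 3)/(2*9 + 1) = 55/19.
Compare the errors: |x - 26/9| = |292*9 - 26*101|/(101*9) = 2/909, and |x - 55/19| = |292*19 - 55*101|/(101*19) = 7/1919.
Cross-multiplying, 2*1919 = 3838 < 6363 = 7*909, so 2/909 is smaller: the convergent 26/9 is closer to x than 55/19.

26/9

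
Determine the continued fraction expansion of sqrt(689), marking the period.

Write x_i = (sqrt(689) + m_i)/d_i with (m_0, d_0) = (0, 1). a_0 = floor(sqrt(689)) = 26, since 26^2 = 676 <= 689 < 729 = 27^2.
Iterate m_{i+1} = d_i*a_i - m_i, d_{i+1} = (689 - m_{i+1}^2)/d_i, a_{i+1} = floor((a_0 + m_{i+1})/d_{i+1}):
  m_1 = 1*26 - 0 = 26, d_1 = (689 - 26^2)/1 = 13/1 = 13, a_1 = floor((26 + 26)/13) = 4.
  m_2 = 13*4 - 26 = 26, d_2 = (689 - 26^2)/13 = 13/13 = 1, a_2 = floor((26 + 26)/1) = 52.
  m_3 = 1*52 - 26 = 26, d_3 = (689 - 26^2)/1 = 13/1 = 13: (m_3, d_3) = (m_1, d_1) = (26, 13), so from here the quotients repeat a_1, a_2; the period length is 2.
Hence the expansion of sqrt(689) is a_0 = 26 followed by the repeating block 4, 52 (period 2).

[26; (4, 52)]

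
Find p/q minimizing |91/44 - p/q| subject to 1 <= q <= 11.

Expand x = 91/44 as a continued fraction with the Euclidean algorithm:
  91 = 2*44 + 3, so a_0 = 2.
  44 = 14*3 + 2, so a_1 = 14.
  3 = 1*2 + 1, so a_2 = 1.
  2 = 2*1 + 0, so a_3 = 2.
so x = [2; 14, 1, 2].
Convergents (p_i = a_i*p_{i-1} + p_{i-2}, q_i = a_i*q_{i-1} + q_{i-2} with p_{-2}=0, p_{-1}=1, q_{-2}=1, q_{-1}=0), until the denominator exceeds 11:
  i=0: a_0=2, p_0 = 2*1 + 0 = 2, q_0 = 2*0 + 1 = 1.
  i=1: a_1=14, p_1 = 14*2 + 1 = 29, q_1 = 14*1 + 0 = 14.
q_1 = 14 > 11, so the last convergent with denominator <= 11 is p_0/q_0 = 2/1.
The closest fraction with denominator <= 11 is either p_0/q_0 or the intermediate fraction (k*p_0 + p_{-1})/(k*q_0 + q_{-1}) with the largest k >= 1 whose denominator stays <= 11; these approach x as k grows, and every other convergent or intermediate fraction in range is farther away.
Largest k: floor((11 - q_{-1})/q_0) = floor((11 - 0)/1) = 11 (using the seeds p_{-1} = 1, q_{-1} = 0).
That gives (11*2 + 1)/(11*1 + 0) = 23/11.
Compare the errors: |x - 2/1| = |91*1 - 2*44|/(44*1) = 3/44, and |x - 23/11| = |91*11 - 23*44|/(44*11) = 11/484.
Cross-multiplying, 11*44 = 484 < 1452 = 3*484, so 11/484 is smaller: the intermediate fraction 23/11 is closer to x than 2/1.

23/11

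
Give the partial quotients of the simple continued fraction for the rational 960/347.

Run the Euclidean algorithm on 960 and 347; the successive quotients are the partial quotients a_0, a_1, ... (each step inverts the fractional part left over by the previous one):
  960 = 2*347 + 266, so a_0 = 2.
  347 = 1*266 + 81, so a_1 = 1.
  266 = 3*81 + 23, so a_2 = 3.
  81 = 3*23 + 12, so a_3 = 3.
  23 = 1*12 + 11, so a_4 = 1.
  12 = 1*11 + 1, so a_5 = 1.
  11 = 11*1 + 0, so a_6 = 11.
The remainder reaches 0 after 7 divisions, so the expansion has 7 partial quotients, read off in order.

[2; 1, 3, 3, 1, 1, 11]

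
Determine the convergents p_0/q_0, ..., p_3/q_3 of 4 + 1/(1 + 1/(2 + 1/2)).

4/1, 5/1, 14/3, 33/7

Using the convergent recurrence p_i = a_i*p_{i-1} + p_{i-2}, q_i = a_i*q_{i-1} + q_{i-2} with p_{-2}=0, p_{-1}=1, q_{-2}=1, q_{-1}=0:
  i=0: a_0=4, p_0 = 4*1 + 0 = 4, q_0 = 4*0 + 1 = 1.
  i=1: a_1=1, p_1 = 1*4 + 1 = 5, q_1 = 1*1 + 0 = 1.
  i=2: a_2=2, p_2 = 2*5 + 4 = 14, q_2 = 2*1 + 1 = 3.
  i=3: a_3=2, p_3 = 2*14 + 5 = 33, q_3 = 2*3 + 1 = 7.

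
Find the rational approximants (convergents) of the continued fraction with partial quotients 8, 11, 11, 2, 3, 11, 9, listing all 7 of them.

Using the convergent recurrence p_i = a_i*p_{i-1} + p_{i-2}, q_i = a_i*q_{i-1} + q_{i-2} with p_{-2}=0, p_{-1}=1, q_{-2}=1, q_{-1}=0:
  i=0: a_0=8, p_0 = 8*1 + 0 = 8, q_0 = 8*0 + 1 = 1.
  i=1: a_1=11, p_1 = 11*8 + 1 = 89, q_1 = 11*1 + 0 = 11.
  i=2: a_2=11, p_2 = 11*89 + 8 = 987, q_2 = 11*11 + 1 = 122.
  i=3: a_3=2, p_3 = 2*987 + 89 = 2063, q_3 = 2*122 + 11 = 255.
  i=4: a_4=3, p_4 = 3*2063 + 987 = 7176, q_4 = 3*255 + 122 = 887.
  i=5: a_5=11, p_5 = 11*7176 + 2063 = 80999, q_5 = 11*887 + 255 = 10012.
  i=6: a_6=9, p_6 = 9*80999 + 7176 = 736167, q_6 = 9*10012 + 887 = 90995.

8/1, 89/11, 987/122, 2063/255, 7176/887, 80999/10012, 736167/90995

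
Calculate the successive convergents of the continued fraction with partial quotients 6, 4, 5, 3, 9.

6/1, 25/4, 131/21, 418/67, 3893/624

Using the convergent recurrence p_i = a_i*p_{i-1} + p_{i-2}, q_i = a_i*q_{i-1} + q_{i-2} with p_{-2}=0, p_{-1}=1, q_{-2}=1, q_{-1}=0:
  i=0: a_0=6, p_0 = 6*1 + 0 = 6, q_0 = 6*0 + 1 = 1.
  i=1: a_1=4, p_1 = 4*6 + 1 = 25, q_1 = 4*1 + 0 = 4.
  i=2: a_2=5, p_2 = 5*25 + 6 = 131, q_2 = 5*4 + 1 = 21.
  i=3: a_3=3, p_3 = 3*131 + 25 = 418, q_3 = 3*21 + 4 = 67.
  i=4: a_4=9, p_4 = 9*418 + 131 = 3893, q_4 = 9*67 + 21 = 624.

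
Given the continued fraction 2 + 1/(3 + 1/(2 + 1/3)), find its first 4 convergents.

Using the convergent recurrence p_i = a_i*p_{i-1} + p_{i-2}, q_i = a_i*q_{i-1} + q_{i-2} with p_{-2}=0, p_{-1}=1, q_{-2}=1, q_{-1}=0:
  i=0: a_0=2, p_0 = 2*1 + 0 = 2, q_0 = 2*0 + 1 = 1.
  i=1: a_1=3, p_1 = 3*2 + 1 = 7, q_1 = 3*1 + 0 = 3.
  i=2: a_2=2, p_2 = 2*7 + 2 = 16, q_2 = 2*3 + 1 = 7.
  i=3: a_3=3, p_3 = 3*16 + 7 = 55, q_3 = 3*7 + 3 = 24.

2/1, 7/3, 16/7, 55/24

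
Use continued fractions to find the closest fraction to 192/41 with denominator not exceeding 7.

Expand x = 192/41 as a continued fraction with the Euclidean algorithm:
  192 = 4*41 + 28, so a_0 = 4.
  41 = 1*28 + 13, so a_1 = 1.
  28 = 2*13 + 2, so a_2 = 2.
  13 = 6*2 + 1, so a_3 = 6.
  2 = 2*1 + 0, so a_4 = 2.
so x = [4; 1, 2, 6, 2].
Convergents (p_i = a_i*p_{i-1} + p_{i-2}, q_i = a_i*q_{i-1} + q_{i-2} with p_{-2}=0, p_{-1}=1, q_{-2}=1, q_{-1}=0), until the denominator exceeds 7:
  i=0: a_0=4, p_0 = 4*1 + 0 = 4, q_0 = 4*0 + 1 = 1.
  i=1: a_1=1, p_1 = 1*4 + 1 = 5, q_1 = 1*1 + 0 = 1.
  i=2: a_2=2, p_2 = 2*5 + 4 = 14, q_2 = 2*1 + 1 = 3.
  i=3: a_3=6, p_3 = 6*14 + 5 = 89, q_3 = 6*3 + 1 = 19.
q_3 = 19 > 7, so the last convergent with denominator <= 7 is p_2/q_2 = 14/3.
The closest fraction with denominator <= 7 is either p_2/q_2 or the intermediate fraction (k*p_2 + p_1)/(k*q_2 + q_1) with the largest k >= 1 whose denominator stays <= 7; these approach x as k grows, and every other convergent or intermediate fraction in range is farther away.
Largest k: floor((7 - q_1)/q_2) = floor((7 - 1)/3) = 2.
That gives (2*14 + 5)/(2*3 + 1) = 33/7.
Compare the errors: |x - 14/3| = |192*3 - 14*41|/(41*3) = 2/123, and |x - 33/7| = |192*7 - 33*41|/(41*7) = 9/287.
Cross-multiplying, 2*287 = 574 < 1107 = 9*123, so 2/123 is smaller: the convergent 14/3 is closer to x than 33/7.

14/3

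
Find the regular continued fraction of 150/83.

Run the Euclidean algorithm on 150 and 83; the successive quotients are the partial quotients a_0, a_1, ... (each step inverts the fractional part left over by the previous one):
  150 = 1*83 + 67, so a_0 = 1.
  83 = 1*67 + 16, so a_1 = 1.
  67 = 4*16 + 3, so a_2 = 4.
  16 = 5*3 + 1, so a_3 = 5.
  3 = 3*1 + 0, so a_4 = 3.
The remainder reaches 0 after 5 divisions, so the expansion has 5 partial quotients, read off in order.

[1; 1, 4, 5, 3]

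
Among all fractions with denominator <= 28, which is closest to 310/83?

Expand x = 310/83 as a continued fraction with the Euclidean algorithm:
  310 = 3*83 + 61, so a_0 = 3.
  83 = 1*61 + 22, so a_1 = 1.
  61 = 2*22 + 17, so a_2 = 2.
  22 = 1*17 + 5, so a_3 = 1.
  17 = 3*5 + 2, so a_4 = 3.
  5 = 2*2 + 1, so a_5 = 2.
  2 = 2*1 + 0, so a_6 = 2.
so x = [3; 1, 2, 1, 3, 2, 2].
Convergents (p_i = a_i*p_{i-1} + p_{i-2}, q_i = a_i*q_{i-1} + q_{i-2} with p_{-2}=0, p_{-1}=1, q_{-2}=1, q_{-1}=0), until the denominator exceeds 28:
  i=0: a_0=3, p_0 = 3*1 + 0 = 3, q_0 = 3*0 + 1 = 1.
  i=1: a_1=1, p_1 = 1*3 + 1 = 4, q_1 = 1*1 + 0 = 1.
  i=2: a_2=2, p_2 = 2*4 + 3 = 11, q_2 = 2*1 + 1 = 3.
  i=3: a_3=1, p_3 = 1*11 + 4 = 15, q_3 = 1*3 + 1 = 4.
  i=4: a_4=3, p_4 = 3*15 + 11 = 56, q_4 = 3*4 + 3 = 15.
  i=5: a_5=2, p_5 = 2*56 + 15 = 127, q_5 = 2*15 + 4 = 34.
q_5 = 34 > 28, so the last convergent with denominator <= 28 is p_4/q_4 = 56/15.
The closest fraction with denominator <= 28 is either p_4/q_4 or the intermediate fraction (k*p_4 + p_3)/(k*q_4 + q_3) with the largest k >= 1 whose denominator stays <= 28; these approach x as k grows, and every other convergent or intermediate fraction in range is farther away.
Largest k: floor((28 - q_3)/q_4) = floor((28 - 4)/15) = 1.
That gives (1*56 + 15)/(1*15 + 4) = 71/19.
Compare the errors: |x - 56/15| = |310*15 - 56*83|/(83*15) = 2/1245, and |x - 71/19| = |310*19 - 71*83|/(83*19) = 3/1577.
Cross-multiplying, 2*1577 = 3154 < 3735 = 3*1245, so 2/1245 is smaller: the convergent 56/15 is closer to x than 71/19.

56/15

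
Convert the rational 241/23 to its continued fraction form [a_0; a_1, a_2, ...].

[10; 2, 11]

Run the Euclidean algorithm on 241 and 23; the successive quotients are the partial quotients a_0, a_1, ... (each step inverts the fractional part left over by the previous one):
  241 = 10*23 + 11, so a_0 = 10.
  23 = 2*11 + 1, so a_1 = 2.
  11 = 11*1 + 0, so a_2 = 11.
The remainder reaches 0 after 3 divisions, so the expansion has 3 partial quotients, read off in order.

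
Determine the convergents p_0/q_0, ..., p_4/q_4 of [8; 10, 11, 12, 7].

Using the convergent recurrence p_i = a_i*p_{i-1} + p_{i-2}, q_i = a_i*q_{i-1} + q_{i-2} with p_{-2}=0, p_{-1}=1, q_{-2}=1, q_{-1}=0:
  i=0: a_0=8, p_0 = 8*1 + 0 = 8, q_0 = 8*0 + 1 = 1.
  i=1: a_1=10, p_1 = 10*8 + 1 = 81, q_1 = 10*1 + 0 = 10.
  i=2: a_2=11, p_2 = 11*81 + 8 = 899, q_2 = 11*10 + 1 = 111.
  i=3: a_3=12, p_3 = 12*899 + 81 = 10869, q_3 = 12*111 + 10 = 1342.
  i=4: a_4=7, p_4 = 7*10869 + 899 = 76982, q_4 = 7*1342 + 111 = 9505.

8/1, 81/10, 899/111, 10869/1342, 76982/9505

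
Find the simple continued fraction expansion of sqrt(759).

[27; (1, 1, 4, 1, 1, 54)]

Write x_i = (sqrt(759) + m_i)/d_i with (m_0, d_0) = (0, 1). a_0 = floor(sqrt(759)) = 27, since 27^2 = 729 <= 759 < 784 = 28^2.
Iterate m_{i+1} = d_i*a_i - m_i, d_{i+1} = (759 - m_{i+1}^2)/d_i, a_{i+1} = floor((a_0 + m_{i+1})/d_{i+1}):
  m_1 = 1*27 - 0 = 27, d_1 = (759 - 27^2)/1 = 30/1 = 30, a_1 = floor((27 + 27)/30) = 1.
  m_2 = 30*1 - 27 = 3, d_2 = (759 - 3^2)/30 = 750/30 = 25, a_2 = floor((27 + 3)/25) = 1.
  m_3 = 25*1 - 3 = 22, d_3 = (759 - 22^2)/25 = 275/25 = 11, a_3 = floor((27 + 22)/11) = 4.
  m_4 = 11*4 - 22 = 22, d_4 = (759 - 22^2)/11 = 275/11 = 25, a_4 = floor((27 + 22)/25) = 1.
  m_5 = 25*1 - 22 = 3, d_5 = (759 - 3^2)/25 = 750/25 = 30, a_5 = floor((27 + 3)/30) = 1.
  m_6 = 30*1 - 3 = 27, d_6 = (759 - 27^2)/30 = 30/30 = 1, a_6 = floor((27 + 27)/1) = 54.
  m_7 = 1*54 - 27 = 27, d_7 = (759 - 27^2)/1 = 30/1 = 30: (m_7, d_7) = (m_1, d_1) = (27, 30), so from here the quotients repeat a_1, ..., a_6; the period length is 6.
Hence the expansion of sqrt(759) is a_0 = 27 followed by the repeating block 1, 1, 4, 1, 1, 54 (period 6).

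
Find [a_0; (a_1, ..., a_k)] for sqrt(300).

[17; (3, 8, 3, 34)]

Write x_i = (sqrt(300) + m_i)/d_i with (m_0, d_0) = (0, 1). a_0 = floor(sqrt(300)) = 17, since 17^2 = 289 <= 300 < 324 = 18^2.
Iterate m_{i+1} = d_i*a_i - m_i, d_{i+1} = (300 - m_{i+1}^2)/d_i, a_{i+1} = floor((a_0 + m_{i+1})/d_{i+1}):
  m_1 = 1*17 - 0 = 17, d_1 = (300 - 17^2)/1 = 11/1 = 11, a_1 = floor((17 + 17)/11) = 3.
  m_2 = 11*3 - 17 = 16, d_2 = (300 - 16^2)/11 = 44/11 = 4, a_2 = floor((17 + 16)/4) = 8.
  m_3 = 4*8 - 16 = 16, d_3 = (300 - 16^2)/4 = 44/4 = 11, a_3 = floor((17 + 16)/11) = 3.
  m_4 = 11*3 - 16 = 17, d_4 = (300 - 17^2)/11 = 11/11 = 1, a_4 = floor((17 + 17)/1) = 34.
  m_5 = 1*34 - 17 = 17, d_5 = (300 - 17^2)/1 = 11/1 = 11: (m_5, d_5) = (m_1, d_1) = (17, 11), so from here the quotients repeat a_1, ..., a_4; the period length is 4.
Hence the expansion of sqrt(300) is a_0 = 17 followed by the repeating block 3, 8, 3, 34 (period 4).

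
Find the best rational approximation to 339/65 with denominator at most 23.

73/14

Expand x = 339/65 as a continued fraction with the Euclidean algorithm:
  339 = 5*65 + 14, so a_0 = 5.
  65 = 4*14 + 9, so a_1 = 4.
  14 = 1*9 + 5, so a_2 = 1.
  9 = 1*5 + 4, so a_3 = 1.
  5 = 1*4 + 1, so a_4 = 1.
  4 = 4*1 + 0, so a_5 = 4.
so x = [5; 4, 1, 1, 1, 4].
Convergents (p_i = a_i*p_{i-1} + p_{i-2}, q_i = a_i*q_{i-1} + q_{i-2} with p_{-2}=0, p_{-1}=1, q_{-2}=1, q_{-1}=0), until the denominator exceeds 23:
  i=0: a_0=5, p_0 = 5*1 + 0 = 5, q_0 = 5*0 + 1 = 1.
  i=1: a_1=4, p_1 = 4*5 + 1 = 21, q_1 = 4*1 + 0 = 4.
  i=2: a_2=1, p_2 = 1*21 + 5 = 26, q_2 = 1*4 + 1 = 5.
  i=3: a_3=1, p_3 = 1*26 + 21 = 47, q_3 = 1*5 + 4 = 9.
  i=4: a_4=1, p_4 = 1*47 + 26 = 73, q_4 = 1*9 + 5 = 14.
  i=5: a_5=4, p_5 = 4*73 + 47 = 339, q_5 = 4*14 + 9 = 65.
q_5 = 65 > 23, so the last convergent with denominator <= 23 is p_4/q_4 = 73/14.
The closest fraction with denominator <= 23 is either p_4/q_4 or the intermediate fraction (k*p_4 + p_3)/(k*q_4 + q_3) with the largest k >= 1 whose denominator stays <= 23; these approach x as k grows, and every other convergent or intermediate fraction in range is farther away.
Largest k: floor((23 - q_3)/q_4) = floor((23 - 9)/14) = 1.
That gives (1*73 + 47)/(1*14 + 9) = 120/23.
Compare the errors: |x - 73/14| = |339*14 - 73*65|/(65*14) = 1/910, and |x - 120/23| = |339*23 - 120*65|/(65*23) = 3/1495.
Cross-multiplying, 1*1495 = 1495 < 2730 = 3*910, so 1/910 is smaller: the convergent 73/14 is closer to x than 120/23.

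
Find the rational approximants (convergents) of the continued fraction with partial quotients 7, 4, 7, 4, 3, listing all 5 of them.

Using the convergent recurrence p_i = a_i*p_{i-1} + p_{i-2}, q_i = a_i*q_{i-1} + q_{i-2} with p_{-2}=0, p_{-1}=1, q_{-2}=1, q_{-1}=0:
  i=0: a_0=7, p_0 = 7*1 + 0 = 7, q_0 = 7*0 + 1 = 1.
  i=1: a_1=4, p_1 = 4*7 + 1 = 29, q_1 = 4*1 + 0 = 4.
  i=2: a_2=7, p_2 = 7*29 + 7 = 210, q_2 = 7*4 + 1 = 29.
  i=3: a_3=4, p_3 = 4*210 + 29 = 869, q_3 = 4*29 + 4 = 120.
  i=4: a_4=3, p_4 = 3*869 + 210 = 2817, q_4 = 3*120 + 29 = 389.

7/1, 29/4, 210/29, 869/120, 2817/389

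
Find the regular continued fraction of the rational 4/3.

[1; 3]

Run the Euclidean algorithm on 4 and 3; the successive quotients are the partial quotients a_0, a_1, ... (each step inverts the fractional part left over by the previous one):
  4 = 1*3 + 1, so a_0 = 1.
  3 = 3*1 + 0, so a_1 = 3.
The remainder reaches 0 after 2 divisions, so the expansion has 2 partial quotients, read off in order.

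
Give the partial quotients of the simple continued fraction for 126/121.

[1; 24, 5]

Run the Euclidean algorithm on 126 and 121; the successive quotients are the partial quotients a_0, a_1, ... (each step inverts the fractional part left over by the previous one):
  126 = 1*121 + 5, so a_0 = 1.
  121 = 24*5 + 1, so a_1 = 24.
  5 = 5*1 + 0, so a_2 = 5.
The remainder reaches 0 after 3 divisions, so the expansion has 3 partial quotients, read off in order.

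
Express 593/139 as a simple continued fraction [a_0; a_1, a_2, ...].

Run the Euclidean algorithm on 593 and 139; the successive quotients are the partial quotients a_0, a_1, ... (each step inverts the fractional part left over by the previous one):
  593 = 4*139 + 37, so a_0 = 4.
  139 = 3*37 + 28, so a_1 = 3.
  37 = 1*28 + 9, so a_2 = 1.
  28 = 3*9 + 1, so a_3 = 3.
  9 = 9*1 + 0, so a_4 = 9.
The remainder reaches 0 after 5 divisions, so the expansion has 5 partial quotients, read off in order.

[4; 3, 1, 3, 9]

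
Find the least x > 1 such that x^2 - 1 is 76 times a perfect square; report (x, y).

(x, y) = (57799, 6630)

First expand sqrt(76) as a continued fraction. With x_i = (sqrt(76) + m_i)/d_i and (m_0, d_0) = (0, 1): a_0 = floor(sqrt(76)) = 8, since 8^2 = 64 <= 76 < 81 = 9^2.
Iterate m_{i+1} = d_i*a_i - m_i, d_{i+1} = (76 - m_{i+1}^2)/d_i, a_{i+1} = floor((a_0 + m_{i+1})/d_{i+1}):
  m_1 = 1*8 - 0 = 8, d_1 = (76 - 8^2)/1 = 12/1 = 12, a_1 = floor((8 + 8)/12) = 1.
  m_2 = 12*1 - 8 = 4, d_2 = (76 - 4^2)/12 = 60/12 = 5, a_2 = floor((8 + 4)/5) = 2.
  m_3 = 5*2 - 4 = 6, d_3 = (76 - 6^2)/5 = 40/5 = 8, a_3 = floor((8 + 6)/8) = 1.
  m_4 = 8*1 - 6 = 2, d_4 = (76 - 2^2)/8 = 72/8 = 9, a_4 = floor((8 + 2)/9) = 1.
  m_5 = 9*1 - 2 = 7, d_5 = (76 - 7^2)/9 = 27/9 = 3, a_5 = floor((8 + 7)/3) = 5.
  m_6 = 3*5 - 7 = 8, d_6 = (76 - 8^2)/3 = 12/3 = 4, a_6 = floor((8 + 8)/4) = 4.
  m_7 = 4*4 - 8 = 8, d_7 = (76 - 8^2)/4 = 12/4 = 3, a_7 = floor((8 + 8)/3) = 5.
  m_8 = 3*5 - 8 = 7, d_8 = (76 - 7^2)/3 = 27/3 = 9, a_8 = floor((8 + 7)/9) = 1.
  m_9 = 9*1 - 7 = 2, d_9 = (76 - 2^2)/9 = 72/9 = 8, a_9 = floor((8 + 2)/8) = 1.
  m_10 = 8*1 - 2 = 6, d_10 = (76 - 6^2)/8 = 40/8 = 5, a_10 = floor((8 + 6)/5) = 2.
  m_11 = 5*2 - 6 = 4, d_11 = (76 - 4^2)/5 = 60/5 = 12, a_11 = floor((8 + 4)/12) = 1.
  m_12 = 12*1 - 4 = 8, d_12 = (76 - 8^2)/12 = 12/12 = 1, a_12 = floor((8 + 8)/1) = 16.
  m_13 = 1*16 - 8 = 8, d_13 = (76 - 8^2)/1 = 12/1 = 12: (m_13, d_13) = (m_1, d_1) = (8, 12), so from here the quotients repeat a_1, ..., a_12; the period length is 12.
So sqrt(76) = [8; (1, 2, 1, 1, 5, 4, 5, 1, 1, 2, 1, 16)] with period length k = 12.
k is even, so the fundamental solution of x^2 - 76y^2 = 1 is (p_{k-1}, q_{k-1}) = (p_11, q_11); compute convergents through index 11.
Convergents (p_i = a_i*p_{i-1} + p_{i-2}, q_i = a_i*q_{i-1} + q_{i-2} with p_{-2}=0, p_{-1}=1, q_{-2}=1, q_{-1}=0):
  i=0: a_0=8, p_0 = 8*1 + 0 = 8, q_0 = 8*0 + 1 = 1.
  i=1: a_1=1, p_1 = 1*8 + 1 = 9, q_1 = 1*1 + 0 = 1.
  i=2: a_2=2, p_2 = 2*9 + 8 = 26, q_2 = 2*1 + 1 = 3.
  i=3: a_3=1, p_3 = 1*26 + 9 = 35, q_3 = 1*3 + 1 = 4.
  i=4: a_4=1, p_4 = 1*35 + 26 = 61, q_4 = 1*4 + 3 = 7.
  i=5: a_5=5, p_5 = 5*61 + 35 = 340, q_5 = 5*7 + 4 = 39.
  i=6: a_6=4, p_6 = 4*340 + 61 = 1421, q_6 = 4*39 + 7 = 163.
  i=7: a_7=5, p_7 = 5*1421 + 340 = 7445, q_7 = 5*163 + 39 = 854.
  i=8: a_8=1, p_8 = 1*7445 + 1421 = 8866, q_8 = 1*854 + 163 = 1017.
  i=9: a_9=1, p_9 = 1*8866 + 7445 = 16311, q_9 = 1*1017 + 854 = 1871.
  i=10: a_10=2, p_10 = 2*16311 + 8866 = 41488, q_10 = 2*1871 + 1017 = 4759.
  i=11: a_11=1, p_11 = 1*41488 + 16311 = 57799, q_11 = 1*4759 + 1871 = 6630.
Check: 57799^2 - 76*6630^2 = 3340724401 - 3340724400 = 1, so (x, y) = (57799, 6630) solves the equation, and by the theorem it is the least positive solution.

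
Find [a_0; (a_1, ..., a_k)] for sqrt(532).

[23; (15, 2, 1, 4, 2, 4, 1, 2, 15, 46)]

Write x_i = (sqrt(532) + m_i)/d_i with (m_0, d_0) = (0, 1). a_0 = floor(sqrt(532)) = 23, since 23^2 = 529 <= 532 < 576 = 24^2.
Iterate m_{i+1} = d_i*a_i - m_i, d_{i+1} = (532 - m_{i+1}^2)/d_i, a_{i+1} = floor((a_0 + m_{i+1})/d_{i+1}):
  m_1 = 1*23 - 0 = 23, d_1 = (532 - 23^2)/1 = 3/1 = 3, a_1 = floor((23 + 23)/3) = 15.
  m_2 = 3*15 - 23 = 22, d_2 = (532 - 22^2)/3 = 48/3 = 16, a_2 = floor((23 + 22)/16) = 2.
  m_3 = 16*2 - 22 = 10, d_3 = (532 - 10^2)/16 = 432/16 = 27, a_3 = floor((23 + 10)/27) = 1.
  m_4 = 27*1 - 10 = 17, d_4 = (532 - 17^2)/27 = 243/27 = 9, a_4 = floor((23 + 17)/9) = 4.
  m_5 = 9*4 - 17 = 19, d_5 = (532 - 19^2)/9 = 171/9 = 19, a_5 = floor((23 + 19)/19) = 2.
  m_6 = 19*2 - 19 = 19, d_6 = (532 - 19^2)/19 = 171/19 = 9, a_6 = floor((23 + 19)/9) = 4.
  m_7 = 9*4 - 19 = 17, d_7 = (532 - 17^2)/9 = 243/9 = 27, a_7 = floor((23 + 17)/27) = 1.
  m_8 = 27*1 - 17 = 10, d_8 = (532 - 10^2)/27 = 432/27 = 16, a_8 = floor((23 + 10)/16) = 2.
  m_9 = 16*2 - 10 = 22, d_9 = (532 - 22^2)/16 = 48/16 = 3, a_9 = floor((23 + 22)/3) = 15.
  m_10 = 3*15 - 22 = 23, d_10 = (532 - 23^2)/3 = 3/3 = 1, a_10 = floor((23 + 23)/1) = 46.
  m_11 = 1*46 - 23 = 23, d_11 = (532 - 23^2)/1 = 3/1 = 3: (m_11, d_11) = (m_1, d_1) = (23, 3), so from here the quotients repeat a_1, ..., a_10; the period length is 10.
Hence the expansion of sqrt(532) is a_0 = 23 followed by the repeating block 15, 2, 1, 4, 2, 4, 1, 2, 15, 46 (period 10).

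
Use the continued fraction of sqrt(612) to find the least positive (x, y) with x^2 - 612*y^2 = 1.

First expand sqrt(612) as a continued fraction. With x_i = (sqrt(612) + m_i)/d_i and (m_0, d_0) = (0, 1): a_0 = floor(sqrt(612)) = 24, since 24^2 = 576 <= 612 < 625 = 25^2.
Iterate m_{i+1} = d_i*a_i - m_i, d_{i+1} = (612 - m_{i+1}^2)/d_i, a_{i+1} = floor((a_0 + m_{i+1})/d_{i+1}):
  m_1 = 1*24 - 0 = 24, d_1 = (612 - 24^2)/1 = 36/1 = 36, a_1 = floor((24 + 24)/36) = 1.
  m_2 = 36*1 - 24 = 12, d_2 = (612 - 12^2)/36 = 468/36 = 13, a_2 = floor((24 + 12)/13) = 2.
  m_3 = 13*2 - 12 = 14, d_3 = (612 - 14^2)/13 = 416/13 = 32, a_3 = floor((24 + 14)/32) = 1.
  m_4 = 32*1 - 14 = 18, d_4 = (612 - 18^2)/32 = 288/32 = 9, a_4 = floor((24 + 18)/9) = 4.
  m_5 = 9*4 - 18 = 18, d_5 = (612 - 18^2)/9 = 288/9 = 32, a_5 = floor((24 + 18)/32) = 1.
  m_6 = 32*1 - 18 = 14, d_6 = (612 - 14^2)/32 = 416/32 = 13, a_6 = floor((24 + 14)/13) = 2.
  m_7 = 13*2 - 14 = 12, d_7 = (612 - 12^2)/13 = 468/13 = 36, a_7 = floor((24 + 12)/36) = 1.
  m_8 = 36*1 - 12 = 24, d_8 = (612 - 24^2)/36 = 36/36 = 1, a_8 = floor((24 + 24)/1) = 48.
  m_9 = 1*48 - 24 = 24, d_9 = (612 - 24^2)/1 = 36/1 = 36: (m_9, d_9) = (m_1, d_1) = (24, 36), so from here the quotients repeat a_1, ..., a_8; the period length is 8.
So sqrt(612) = [24; (1, 2, 1, 4, 1, 2, 1, 48)] with period length k = 8.
k is even, so the fundamental solution of x^2 - 612y^2 = 1 is (p_{k-1}, q_{k-1}) = (p_7, q_7); compute convergents through index 7.
Convergents (p_i = a_i*p_{i-1} + p_{i-2}, q_i = a_i*q_{i-1} + q_{i-2} with p_{-2}=0, p_{-1}=1, q_{-2}=1, q_{-1}=0):
  i=0: a_0=24, p_0 = 24*1 + 0 = 24, q_0 = 24*0 + 1 = 1.
  i=1: a_1=1, p_1 = 1*24 + 1 = 25, q_1 = 1*1 + 0 = 1.
  i=2: a_2=2, p_2 = 2*25 + 24 = 74, q_2 = 2*1 + 1 = 3.
  i=3: a_3=1, p_3 = 1*74 + 25 = 99, q_3 = 1*3 + 1 = 4.
  i=4: a_4=4, p_4 = 4*99 + 74 = 470, q_4 = 4*4 + 3 = 19.
  i=5: a_5=1, p_5 = 1*470 + 99 = 569, q_5 = 1*19 + 4 = 23.
  i=6: a_6=2, p_6 = 2*569 + 470 = 1608, q_6 = 2*23 + 19 = 65.
  i=7: a_7=1, p_7 = 1*1608 + 569 = 2177, q_7 = 1*65 + 23 = 88.
Check: 2177^2 - 612*88^2 = 4739329 - 4739328 = 1, so (x, y) = (2177, 88) solves the equation, and by the theorem it is the least positive solution.

(x, y) = (2177, 88)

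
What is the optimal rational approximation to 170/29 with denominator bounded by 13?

41/7

Expand x = 170/29 as a continued fraction with the Euclidean algorithm:
  170 = 5*29 + 25, so a_0 = 5.
  29 = 1*25 + 4, so a_1 = 1.
  25 = 6*4 + 1, so a_2 = 6.
  4 = 4*1 + 0, so a_3 = 4.
so x = [5; 1, 6, 4].
Convergents (p_i = a_i*p_{i-1} + p_{i-2}, q_i = a_i*q_{i-1} + q_{i-2} with p_{-2}=0, p_{-1}=1, q_{-2}=1, q_{-1}=0), until the denominator exceeds 13:
  i=0: a_0=5, p_0 = 5*1 + 0 = 5, q_0 = 5*0 + 1 = 1.
  i=1: a_1=1, p_1 = 1*5 + 1 = 6, q_1 = 1*1 + 0 = 1.
  i=2: a_2=6, p_2 = 6*6 + 5 = 41, q_2 = 6*1 + 1 = 7.
  i=3: a_3=4, p_3 = 4*41 + 6 = 170, q_3 = 4*7 + 1 = 29.
q_3 = 29 > 13, so the last convergent with denominator <= 13 is p_2/q_2 = 41/7.
The closest fraction with denominator <= 13 is either p_2/q_2 or the intermediate fraction (k*p_2 + p_1)/(k*q_2 + q_1) with the largest k >= 1 whose denominator stays <= 13; these approach x as k grows, and every other convergent or intermediate fraction in range is farther away.
Largest k: floor((13 - q_1)/q_2) = floor((13 - 1)/7) = 1.
That gives (1*41 + 6)/(1*7 + 1) = 47/8.
Compare the errors: |x - 41/7| = |170*7 - 41*29|/(29*7) = 1/203, and |x - 47/8| = |170*8 - 47*29|/(29*8) = 3/232.
Cross-multiplying, 1*232 = 232 < 609 = 3*203, so 1/203 is smaller: the convergent 41/7 is closer to x than 47/8.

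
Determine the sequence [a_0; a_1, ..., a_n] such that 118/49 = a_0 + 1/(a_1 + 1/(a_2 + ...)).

[2; 2, 2, 4, 2]

Run the Euclidean algorithm on 118 and 49; the successive quotients are the partial quotients a_0, a_1, ... (each step inverts the fractional part left over by the previous one):
  118 = 2*49 + 20, so a_0 = 2.
  49 = 2*20 + 9, so a_1 = 2.
  20 = 2*9 + 2, so a_2 = 2.
  9 = 4*2 + 1, so a_3 = 4.
  2 = 2*1 + 0, so a_4 = 2.
The remainder reaches 0 after 5 divisions, so the expansion has 5 partial quotients, read off in order.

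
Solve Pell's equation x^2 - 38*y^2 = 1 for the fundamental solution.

First expand sqrt(38) as a continued fraction. With x_i = (sqrt(38) + m_i)/d_i and (m_0, d_0) = (0, 1): a_0 = floor(sqrt(38)) = 6, since 6^2 = 36 <= 38 < 49 = 7^2.
Iterate m_{i+1} = d_i*a_i - m_i, d_{i+1} = (38 - m_{i+1}^2)/d_i, a_{i+1} = floor((a_0 + m_{i+1})/d_{i+1}):
  m_1 = 1*6 - 0 = 6, d_1 = (38 - 6^2)/1 = 2/1 = 2, a_1 = floor((6 + 6)/2) = 6.
  m_2 = 2*6 - 6 = 6, d_2 = (38 - 6^2)/2 = 2/2 = 1, a_2 = floor((6 + 6)/1) = 12.
  m_3 = 1*12 - 6 = 6, d_3 = (38 - 6^2)/1 = 2/1 = 2: (m_3, d_3) = (m_1, d_1) = (6, 2), so from here the quotients repeat a_1, a_2; the period length is 2.
So sqrt(38) = [6; (6, 12)] with period length k = 2.
k is even, so the fundamental solution of x^2 - 38y^2 = 1 is (p_{k-1}, q_{k-1}) = (p_1, q_1); compute convergents through index 1.
Convergents (p_i = a_i*p_{i-1} + p_{i-2}, q_i = a_i*q_{i-1} + q_{i-2} with p_{-2}=0, p_{-1}=1, q_{-2}=1, q_{-1}=0):
  i=0: a_0=6, p_0 = 6*1 + 0 = 6, q_0 = 6*0 + 1 = 1.
  i=1: a_1=6, p_1 = 6*6 + 1 = 37, q_1 = 6*1 + 0 = 6.
Check: 37^2 - 38*6^2 = 1369 - 1368 = 1, so (x, y) = (37, 6) solves the equation, and by the theorem it is the least positive solution.

(x, y) = (37, 6)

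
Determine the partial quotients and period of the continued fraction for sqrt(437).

[20; (1, 9, 2, 9, 1, 40)]

Write x_i = (sqrt(437) + m_i)/d_i with (m_0, d_0) = (0, 1). a_0 = floor(sqrt(437)) = 20, since 20^2 = 400 <= 437 < 441 = 21^2.
Iterate m_{i+1} = d_i*a_i - m_i, d_{i+1} = (437 - m_{i+1}^2)/d_i, a_{i+1} = floor((a_0 + m_{i+1})/d_{i+1}):
  m_1 = 1*20 - 0 = 20, d_1 = (437 - 20^2)/1 = 37/1 = 37, a_1 = floor((20 + 20)/37) = 1.
  m_2 = 37*1 - 20 = 17, d_2 = (437 - 17^2)/37 = 148/37 = 4, a_2 = floor((20 + 17)/4) = 9.
  m_3 = 4*9 - 17 = 19, d_3 = (437 - 19^2)/4 = 76/4 = 19, a_3 = floor((20 + 19)/19) = 2.
  m_4 = 19*2 - 19 = 19, d_4 = (437 - 19^2)/19 = 76/19 = 4, a_4 = floor((20 + 19)/4) = 9.
  m_5 = 4*9 - 19 = 17, d_5 = (437 - 17^2)/4 = 148/4 = 37, a_5 = floor((20 + 17)/37) = 1.
  m_6 = 37*1 - 17 = 20, d_6 = (437 - 20^2)/37 = 37/37 = 1, a_6 = floor((20 + 20)/1) = 40.
  m_7 = 1*40 - 20 = 20, d_7 = (437 - 20^2)/1 = 37/1 = 37: (m_7, d_7) = (m_1, d_1) = (20, 37), so from here the quotients repeat a_1, ..., a_6; the period length is 6.
Hence the expansion of sqrt(437) is a_0 = 20 followed by the repeating block 1, 9, 2, 9, 1, 40 (period 6).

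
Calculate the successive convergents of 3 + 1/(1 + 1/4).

3/1, 4/1, 19/5

Using the convergent recurrence p_i = a_i*p_{i-1} + p_{i-2}, q_i = a_i*q_{i-1} + q_{i-2} with p_{-2}=0, p_{-1}=1, q_{-2}=1, q_{-1}=0:
  i=0: a_0=3, p_0 = 3*1 + 0 = 3, q_0 = 3*0 + 1 = 1.
  i=1: a_1=1, p_1 = 1*3 + 1 = 4, q_1 = 1*1 + 0 = 1.
  i=2: a_2=4, p_2 = 4*4 + 3 = 19, q_2 = 4*1 + 1 = 5.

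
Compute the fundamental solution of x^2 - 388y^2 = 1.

First expand sqrt(388) as a continued fraction. With x_i = (sqrt(388) + m_i)/d_i and (m_0, d_0) = (0, 1): a_0 = floor(sqrt(388)) = 19, since 19^2 = 361 <= 388 < 400 = 20^2.
Iterate m_{i+1} = d_i*a_i - m_i, d_{i+1} = (388 - m_{i+1}^2)/d_i, a_{i+1} = floor((a_0 + m_{i+1})/d_{i+1}):
  m_1 = 1*19 - 0 = 19, d_1 = (388 - 19^2)/1 = 27/1 = 27, a_1 = floor((19 + 19)/27) = 1.
  m_2 = 27*1 - 19 = 8, d_2 = (388 - 8^2)/27 = 324/27 = 12, a_2 = floor((19 + 8)/12) = 2.
  m_3 = 12*2 - 8 = 16, d_3 = (388 - 16^2)/12 = 132/12 = 11, a_3 = floor((19 + 16)/11) = 3.
  m_4 = 11*3 - 16 = 17, d_4 = (388 - 17^2)/11 = 99/11 = 9, a_4 = floor((19 + 17)/9) = 4.
  m_5 = 9*4 - 17 = 19, d_5 = (388 - 19^2)/9 = 27/9 = 3, a_5 = floor((19 + 19)/3) = 12.
  m_6 = 3*12 - 19 = 17, d_6 = (388 - 17^2)/3 = 99/3 = 33, a_6 = floor((19 + 17)/33) = 1.
  m_7 = 33*1 - 17 = 16, d_7 = (388 - 16^2)/33 = 132/33 = 4, a_7 = floor((19 + 16)/4) = 8.
  m_8 = 4*8 - 16 = 16, d_8 = (388 - 16^2)/4 = 132/4 = 33, a_8 = floor((19 + 16)/33) = 1.
  m_9 = 33*1 - 16 = 17, d_9 = (388 - 17^2)/33 = 99/33 = 3, a_9 = floor((19 + 17)/3) = 12.
  m_10 = 3*12 - 17 = 19, d_10 = (388 - 19^2)/3 = 27/3 = 9, a_10 = floor((19 + 19)/9) = 4.
  m_11 = 9*4 - 19 = 17, d_11 = (388 - 17^2)/9 = 99/9 = 11, a_11 = floor((19 + 17)/11) = 3.
  m_12 = 11*3 - 17 = 16, d_12 = (388 - 16^2)/11 = 132/11 = 12, a_12 = floor((19 + 16)/12) = 2.
  m_13 = 12*2 - 16 = 8, d_13 = (388 - 8^2)/12 = 324/12 = 27, a_13 = floor((19 + 8)/27) = 1.
  m_14 = 27*1 - 8 = 19, d_14 = (388 - 19^2)/27 = 27/27 = 1, a_14 = floor((19 + 19)/1) = 38.
  m_15 = 1*38 - 19 = 19, d_15 = (388 - 19^2)/1 = 27/1 = 27: (m_15, d_15) = (m_1, d_1) = (19, 27), so from here the quotients repeat a_1, ..., a_14; the period length is 14.
So sqrt(388) = [19; (1, 2, 3, 4, 12, 1, 8, 1, 12, 4, 3, 2, 1, 38)] with period length k = 14.
k is even, so the fundamental solution of x^2 - 388y^2 = 1 is (p_{k-1}, q_{k-1}) = (p_13, q_13); compute convergents through index 13.
Convergents (p_i = a_i*p_{i-1} + p_{i-2}, q_i = a_i*q_{i-1} + q_{i-2} with p_{-2}=0, p_{-1}=1, q_{-2}=1, q_{-1}=0):
  i=0: a_0=19, p_0 = 19*1 + 0 = 19, q_0 = 19*0 + 1 = 1.
  i=1: a_1=1, p_1 = 1*19 + 1 = 20, q_1 = 1*1 + 0 = 1.
  i=2: a_2=2, p_2 = 2*20 + 19 = 59, q_2 = 2*1 + 1 = 3.
  i=3: a_3=3, p_3 = 3*59 + 20 = 197, q_3 = 3*3 + 1 = 10.
  i=4: a_4=4, p_4 = 4*197 + 59 = 847, q_4 = 4*10 + 3 = 43.
  i=5: a_5=12, p_5 = 12*847 + 197 = 10361, q_5 = 12*43 + 10 = 526.
  i=6: a_6=1, p_6 = 1*10361 + 847 = 11208, q_6 = 1*526 + 43 = 569.
  i=7: a_7=8, p_7 = 8*11208 + 10361 = 100025, q_7 = 8*569 + 526 = 5078.
  i=8: a_8=1, p_8 = 1*100025 + 11208 = 111233, q_8 = 1*5078 + 569 = 5647.
  i=9: a_9=12, p_9 = 12*111233 + 100025 = 1434821, q_9 = 12*5647 + 5078 = 72842.
  i=10: a_10=4, p_10 = 4*1434821 + 111233 = 5850517, q_10 = 4*72842 + 5647 = 297015.
  i=11: a_11=3, p_11 = 3*5850517 + 1434821 = 18986372, q_11 = 3*297015 + 72842 = 963887.
  i=12: a_12=2, p_12 = 2*18986372 + 5850517 = 43823261, q_12 = 2*963887 + 297015 = 2224789.
  i=13: a_13=1, p_13 = 1*43823261 + 18986372 = 62809633, q_13 = 1*2224789 + 963887 = 3188676.
Check: 62809633^2 - 388*3188676^2 = 3945049997594689 - 3945049997594688 = 1, so (x, y) = (62809633, 3188676) solves the equation, and by the theorem it is the least positive solution.

(x, y) = (62809633, 3188676)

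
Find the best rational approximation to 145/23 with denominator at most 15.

Expand x = 145/23 as a continued fraction with the Euclidean algorithm:
  145 = 6*23 + 7, so a_0 = 6.
  23 = 3*7 + 2, so a_1 = 3.
  7 = 3*2 + 1, so a_2 = 3.
  2 = 2*1 + 0, so a_3 = 2.
so x = [6; 3, 3, 2].
Convergents (p_i = a_i*p_{i-1} + p_{i-2}, q_i = a_i*q_{i-1} + q_{i-2} with p_{-2}=0, p_{-1}=1, q_{-2}=1, q_{-1}=0), until the denominator exceeds 15:
  i=0: a_0=6, p_0 = 6*1 + 0 = 6, q_0 = 6*0 + 1 = 1.
  i=1: a_1=3, p_1 = 3*6 + 1 = 19, q_1 = 3*1 + 0 = 3.
  i=2: a_2=3, p_2 = 3*19 + 6 = 63, q_2 = 3*3 + 1 = 10.
  i=3: a_3=2, p_3 = 2*63 + 19 = 145, q_3 = 2*10 + 3 = 23.
q_3 = 23 > 15, so the last convergent with denominator <= 15 is p_2/q_2 = 63/10.
The closest fraction with denominator <= 15 is either p_2/q_2 or the intermediate fraction (k*p_2 + p_1)/(k*q_2 + q_1) with the largest k >= 1 whose denominator stays <= 15; these approach x as k grows, and every other convergent or intermediate fraction in range is farther away.
Largest k: floor((15 - q_1)/q_2) = floor((15 - 3)/10) = 1.
That gives (1*63 + 19)/(1*10 + 3) = 82/13.
Compare the errors: |x - 63/10| = |145*10 - 63*23|/(23*10) = 1/230, and |x - 82/13| = |145*13 - 82*23|/(23*13) = 1/299.
Cross-multiplying, 1*230 = 230 < 299 = 1*299, so 1/299 is smaller: the intermediate fraction 82/13 is closer to x than 63/10.

82/13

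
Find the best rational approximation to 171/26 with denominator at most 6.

33/5

Expand x = 171/26 as a continued fraction with the Euclidean algorithm:
  171 = 6*26 + 15, so a_0 = 6.
  26 = 1*15 + 11, so a_1 = 1.
  15 = 1*11 + 4, so a_2 = 1.
  11 = 2*4 + 3, so a_3 = 2.
  4 = 1*3 + 1, so a_4 = 1.
  3 = 3*1 + 0, so a_5 = 3.
so x = [6; 1, 1, 2, 1, 3].
Convergents (p_i = a_i*p_{i-1} + p_{i-2}, q_i = a_i*q_{i-1} + q_{i-2} with p_{-2}=0, p_{-1}=1, q_{-2}=1, q_{-1}=0), until the denominator exceeds 6:
  i=0: a_0=6, p_0 = 6*1 + 0 = 6, q_0 = 6*0 + 1 = 1.
  i=1: a_1=1, p_1 = 1*6 + 1 = 7, q_1 = 1*1 + 0 = 1.
  i=2: a_2=1, p_2 = 1*7 + 6 = 13, q_2 = 1*1 + 1 = 2.
  i=3: a_3=2, p_3 = 2*13 + 7 = 33, q_3 = 2*2 + 1 = 5.
  i=4: a_4=1, p_4 = 1*33 + 13 = 46, q_4 = 1*5 + 2 = 7.
q_4 = 7 > 6, so the last convergent with denominator <= 6 is p_3/q_3 = 33/5.
The closest fraction with denominator <= 6 is either p_3/q_3 or the intermediate fraction (k*p_3 + p_2)/(k*q_3 + q_2) with the largest k >= 1 whose denominator stays <= 6; these approach x as k grows, and every other convergent or intermediate fraction in range is farther away.
Largest k: floor((6 - q_2)/q_3) = floor((6 - 2)/5) = 0.
Since k = 0, no intermediate fraction beyond p_3/q_3 has denominator <= 6, so the convergent 33/5 is the closest (its error is |171*5 - 33*26|/(26*5) = 3/130).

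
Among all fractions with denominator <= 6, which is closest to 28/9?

19/6

Expand x = 28/9 as a continued fraction with the Euclidean algorithm:
  28 = 3*9 + 1, so a_0 = 3.
  9 = 9*1 + 0, so a_1 = 9.
so x = [3; 9].
Convergents (p_i = a_i*p_{i-1} + p_{i-2}, q_i = a_i*q_{i-1} + q_{i-2} with p_{-2}=0, p_{-1}=1, q_{-2}=1, q_{-1}=0), until the denominator exceeds 6:
  i=0: a_0=3, p_0 = 3*1 + 0 = 3, q_0 = 3*0 + 1 = 1.
  i=1: a_1=9, p_1 = 9*3 + 1 = 28, q_1 = 9*1 + 0 = 9.
q_1 = 9 > 6, so the last convergent with denominator <= 6 is p_0/q_0 = 3/1.
The closest fraction with denominator <= 6 is either p_0/q_0 or the intermediate fraction (k*p_0 + p_{-1})/(k*q_0 + q_{-1}) with the largest k >= 1 whose denominator stays <= 6; these approach x as k grows, and every other convergent or intermediate fraction in range is farther away.
Largest k: floor((6 - q_{-1})/q_0) = floor((6 - 0)/1) = 6 (using the seeds p_{-1} = 1, q_{-1} = 0).
That gives (6*3 + 1)/(6*1 + 0) = 19/6.
Compare the errors: |x - 3/1| = |28*1 - 3*9|/(9*1) = 1/9, and |x - 19/6| = |28*6 - 19*9|/(9*6) = 3/54.
Cross-multiplying, 3*9 = 27 < 54 = 1*54, so 3/54 is smaller: the intermediate fraction 19/6 is closer to x than 3/1.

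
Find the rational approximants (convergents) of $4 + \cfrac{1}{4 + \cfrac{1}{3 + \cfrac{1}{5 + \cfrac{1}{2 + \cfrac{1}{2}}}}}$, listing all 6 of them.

Using the convergent recurrence p_i = a_i*p_{i-1} + p_{i-2}, q_i = a_i*q_{i-1} + q_{i-2} with p_{-2}=0, p_{-1}=1, q_{-2}=1, q_{-1}=0:
  i=0: a_0=4, p_0 = 4*1 + 0 = 4, q_0 = 4*0 + 1 = 1.
  i=1: a_1=4, p_1 = 4*4 + 1 = 17, q_1 = 4*1 + 0 = 4.
  i=2: a_2=3, p_2 = 3*17 + 4 = 55, q_2 = 3*4 + 1 = 13.
  i=3: a_3=5, p_3 = 5*55 + 17 = 292, q_3 = 5*13 + 4 = 69.
  i=4: a_4=2, p_4 = 2*292 + 55 = 639, q_4 = 2*69 + 13 = 151.
  i=5: a_5=2, p_5 = 2*639 + 292 = 1570, q_5 = 2*151 + 69 = 371.

4/1, 17/4, 55/13, 292/69, 639/151, 1570/371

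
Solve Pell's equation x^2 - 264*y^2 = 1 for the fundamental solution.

First expand sqrt(264) as a continued fraction. With x_i = (sqrt(264) + m_i)/d_i and (m_0, d_0) = (0, 1): a_0 = floor(sqrt(264)) = 16, since 16^2 = 256 <= 264 < 289 = 17^2.
Iterate m_{i+1} = d_i*a_i - m_i, d_{i+1} = (264 - m_{i+1}^2)/d_i, a_{i+1} = floor((a_0 + m_{i+1})/d_{i+1}):
  m_1 = 1*16 - 0 = 16, d_1 = (264 - 16^2)/1 = 8/1 = 8, a_1 = floor((16 + 16)/8) = 4.
  m_2 = 8*4 - 16 = 16, d_2 = (264 - 16^2)/8 = 8/8 = 1, a_2 = floor((16 + 16)/1) = 32.
  m_3 = 1*32 - 16 = 16, d_3 = (264 - 16^2)/1 = 8/1 = 8: (m_3, d_3) = (m_1, d_1) = (16, 8), so from here the quotients repeat a_1, a_2; the period length is 2.
So sqrt(264) = [16; (4, 32)] with period length k = 2.
k is even, so the fundamental solution of x^2 - 264y^2 = 1 is (p_{k-1}, q_{k-1}) = (p_1, q_1); compute convergents through index 1.
Convergents (p_i = a_i*p_{i-1} + p_{i-2}, q_i = a_i*q_{i-1} + q_{i-2} with p_{-2}=0, p_{-1}=1, q_{-2}=1, q_{-1}=0):
  i=0: a_0=16, p_0 = 16*1 + 0 = 16, q_0 = 16*0 + 1 = 1.
  i=1: a_1=4, p_1 = 4*16 + 1 = 65, q_1 = 4*1 + 0 = 4.
Check: 65^2 - 264*4^2 = 4225 - 4224 = 1, so (x, y) = (65, 4) solves the equation, and by the theorem it is the least positive solution.

(x, y) = (65, 4)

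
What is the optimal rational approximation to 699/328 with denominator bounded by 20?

Expand x = 699/328 as a continued fraction with the Euclidean algorithm:
  699 = 2*328 + 43, so a_0 = 2.
  328 = 7*43 + 27, so a_1 = 7.
  43 = 1*27 + 16, so a_2 = 1.
  27 = 1*16 + 11, so a_3 = 1.
  16 = 1*11 + 5, so a_4 = 1.
  11 = 2*5 + 1, so a_5 = 2.
  5 = 5*1 + 0, so a_6 = 5.
so x = [2; 7, 1, 1, 1, 2, 5].
Convergents (p_i = a_i*p_{i-1} + p_{i-2}, q_i = a_i*q_{i-1} + q_{i-2} with p_{-2}=0, p_{-1}=1, q_{-2}=1, q_{-1}=0), until the denominator exceeds 20:
  i=0: a_0=2, p_0 = 2*1 + 0 = 2, q_0 = 2*0 + 1 = 1.
  i=1: a_1=7, p_1 = 7*2 + 1 = 15, q_1 = 7*1 + 0 = 7.
  i=2: a_2=1, p_2 = 1*15 + 2 = 17, q_2 = 1*7 + 1 = 8.
  i=3: a_3=1, p_3 = 1*17 + 15 = 32, q_3 = 1*8 + 7 = 15.
  i=4: a_4=1, p_4 = 1*32 + 17 = 49, q_4 = 1*15 + 8 = 23.
q_4 = 23 > 20, so the last convergent with denominator <= 20 is p_3/q_3 = 32/15.
The closest fraction with denominator <= 20 is either p_3/q_3 or the intermediate fraction (k*p_3 + p_2)/(k*q_3 + q_2) with the largest k >= 1 whose denominator stays <= 20; these approach x as k grows, and every other convergent or intermediate fraction in range is farther away.
Largest k: floor((20 - q_2)/q_3) = floor((20 - 8)/15) = 0.
Since k = 0, no intermediate fraction beyond p_3/q_3 has denominator <= 20, so the convergent 32/15 is the closest (its error is |699*15 - 32*328|/(328*15) = 11/4920).

32/15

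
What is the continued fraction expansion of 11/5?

Run the Euclidean algorithm on 11 and 5; the successive quotients are the partial quotients a_0, a_1, ... (each step inverts the fractional part left over by the previous one):
  11 = 2*5 + 1, so a_0 = 2.
  5 = 5*1 + 0, so a_1 = 5.
The remainder reaches 0 after 2 divisions, so the expansion has 2 partial quotients, read off in order.

[2; 5]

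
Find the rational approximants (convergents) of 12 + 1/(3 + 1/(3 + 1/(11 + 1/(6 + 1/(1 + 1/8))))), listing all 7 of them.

Using the convergent recurrence p_i = a_i*p_{i-1} + p_{i-2}, q_i = a_i*q_{i-1} + q_{i-2} with p_{-2}=0, p_{-1}=1, q_{-2}=1, q_{-1}=0:
  i=0: a_0=12, p_0 = 12*1 + 0 = 12, q_0 = 12*0 + 1 = 1.
  i=1: a_1=3, p_1 = 3*12 + 1 = 37, q_1 = 3*1 + 0 = 3.
  i=2: a_2=3, p_2 = 3*37 + 12 = 123, q_2 = 3*3 + 1 = 10.
  i=3: a_3=11, p_3 = 11*123 + 37 = 1390, q_3 = 11*10 + 3 = 113.
  i=4: a_4=6, p_4 = 6*1390 + 123 = 8463, q_4 = 6*113 + 10 = 688.
  i=5: a_5=1, p_5 = 1*8463 + 1390 = 9853, q_5 = 1*688 + 113 = 801.
  i=6: a_6=8, p_6 = 8*9853 + 8463 = 87287, q_6 = 8*801 + 688 = 7096.

12/1, 37/3, 123/10, 1390/113, 8463/688, 9853/801, 87287/7096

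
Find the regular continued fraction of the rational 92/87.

[1; 17, 2, 2]

Run the Euclidean algorithm on 92 and 87; the successive quotients are the partial quotients a_0, a_1, ... (each step inverts the fractional part left over by the previous one):
  92 = 1*87 + 5, so a_0 = 1.
  87 = 17*5 + 2, so a_1 = 17.
  5 = 2*2 + 1, so a_2 = 2.
  2 = 2*1 + 0, so a_3 = 2.
The remainder reaches 0 after 4 divisions, so the expansion has 4 partial quotients, read off in order.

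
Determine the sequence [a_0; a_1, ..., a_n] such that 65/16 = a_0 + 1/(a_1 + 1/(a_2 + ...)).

Run the Euclidean algorithm on 65 and 16; the successive quotients are the partial quotients a_0, a_1, ... (each step inverts the fractional part left over by the previous one):
  65 = 4*16 + 1, so a_0 = 4.
  16 = 16*1 + 0, so a_1 = 16.
The remainder reaches 0 after 2 divisions, so the expansion has 2 partial quotients, read off in order.

[4; 16]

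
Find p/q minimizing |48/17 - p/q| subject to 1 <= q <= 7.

17/6

Expand x = 48/17 as a continued fraction with the Euclidean algorithm:
  48 = 2*17 + 14, so a_0 = 2.
  17 = 1*14 + 3, so a_1 = 1.
  14 = 4*3 + 2, so a_2 = 4.
  3 = 1*2 + 1, so a_3 = 1.
  2 = 2*1 + 0, so a_4 = 2.
so x = [2; 1, 4, 1, 2].
Convergents (p_i = a_i*p_{i-1} + p_{i-2}, q_i = a_i*q_{i-1} + q_{i-2} with p_{-2}=0, p_{-1}=1, q_{-2}=1, q_{-1}=0), until the denominator exceeds 7:
  i=0: a_0=2, p_0 = 2*1 + 0 = 2, q_0 = 2*0 + 1 = 1.
  i=1: a_1=1, p_1 = 1*2 + 1 = 3, q_1 = 1*1 + 0 = 1.
  i=2: a_2=4, p_2 = 4*3 + 2 = 14, q_2 = 4*1 + 1 = 5.
  i=3: a_3=1, p_3 = 1*14 + 3 = 17, q_3 = 1*5 + 1 = 6.
  i=4: a_4=2, p_4 = 2*17 + 14 = 48, q_4 = 2*6 + 5 = 17.
q_4 = 17 > 7, so the last convergent with denominator <= 7 is p_3/q_3 = 17/6.
The closest fraction with denominator <= 7 is either p_3/q_3 or the intermediate fraction (k*p_3 + p_2)/(k*q_3 + q_2) with the largest k >= 1 whose denominator stays <= 7; these approach x as k grows, and every other convergent or intermediate fraction in range is farther away.
Largest k: floor((7 - q_2)/q_3) = floor((7 - 5)/6) = 0.
Since k = 0, no intermediate fraction beyond p_3/q_3 has denominator <= 7, so the convergent 17/6 is the closest (its error is |48*6 - 17*17|/(17*6) = 1/102).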